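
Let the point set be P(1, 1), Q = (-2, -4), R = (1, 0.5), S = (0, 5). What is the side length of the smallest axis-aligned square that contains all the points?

The bounding box has width 3 and height 9.
An axis-aligned square enclosing the set must have side ≥ max(width, height).
So the minimum side is max(3, 9) = 9.

9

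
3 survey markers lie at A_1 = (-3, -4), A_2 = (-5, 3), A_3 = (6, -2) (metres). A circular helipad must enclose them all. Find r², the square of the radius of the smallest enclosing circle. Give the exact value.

Side lengths²: A_1A_2² = 53, A_1A_3² = 85, A_2A_3² = 146.
Since A_2A_3² = 146 ≥ 85 + 53 = 138, the angle opposite A_2A_3 is not acute, so the smallest enclosing circle has A_2A_3 as diameter.
Centre = midpoint of A_2A_3 = (0.5, 0.5), r² = 146/4 = 36.5.

36.5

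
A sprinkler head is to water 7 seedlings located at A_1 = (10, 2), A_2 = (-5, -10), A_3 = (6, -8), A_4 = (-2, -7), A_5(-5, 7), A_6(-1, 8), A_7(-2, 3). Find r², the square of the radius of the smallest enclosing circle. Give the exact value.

A smallest enclosing disk is always determined by at most three of the input points on its boundary.
The minimum enclosing circle is determined by three boundary points: A_1, A_2, A_5.
Their circumcentre is (0.5, -1.5) with r² = 102.5.
The farthest remaining point A_6 is at distance² 92.5 ≤ 102.5.

102.5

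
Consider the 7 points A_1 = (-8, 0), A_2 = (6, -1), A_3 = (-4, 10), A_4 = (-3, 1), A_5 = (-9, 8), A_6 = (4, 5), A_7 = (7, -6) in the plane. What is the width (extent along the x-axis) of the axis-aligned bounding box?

max x = 7, min x = -9, so width = 16.

16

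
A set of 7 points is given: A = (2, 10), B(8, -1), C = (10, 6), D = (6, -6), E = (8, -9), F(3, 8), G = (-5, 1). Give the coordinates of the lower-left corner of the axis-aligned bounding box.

(-5, -9)

x-range [-5, 10], y-range [-9, 10].
The lower-left corner is (-5, -9).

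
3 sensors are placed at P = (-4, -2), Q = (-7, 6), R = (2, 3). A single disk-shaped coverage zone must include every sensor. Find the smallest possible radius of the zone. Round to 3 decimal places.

5.024

Side lengths²: PQ² = 73, PR² = 61, QR² = 90.
Since QR² = 90 < 73 + 61 = 134, the triangle is acute, so the smallest enclosing circle is the circumcircle.
Circumcentre = (-127/42, 41/14), r² = 22265/882.
r = √(22265/882) ≈ 5.024.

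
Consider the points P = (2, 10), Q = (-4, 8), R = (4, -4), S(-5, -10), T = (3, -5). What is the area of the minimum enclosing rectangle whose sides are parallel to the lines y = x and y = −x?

270

In coordinates u = x + y, v = x − y the rectangle is axis-aligned; the map (x,y)→(u,v) scales areas by 2.
u-values: 12, 4, 0, -15, -2; range = 12 − (-15) = 27.
v-values: -8, -12, 8, 5, 8; range = 8 − (-12) = 20.
Area = (27 × 20) / 2 = 270.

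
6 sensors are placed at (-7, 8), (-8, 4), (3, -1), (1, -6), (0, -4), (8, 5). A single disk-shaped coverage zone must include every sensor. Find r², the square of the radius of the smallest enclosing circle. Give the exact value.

The minimum enclosing circle is determined by three boundary points: (-7, 8), (1, -6), (8, 5).
Their circumcentre is (-9/31, 79/31) with r² = 71825/961.
The farthest remaining point (-8, 4) is at distance² 59146/961 ≤ 71825/961.

71825/961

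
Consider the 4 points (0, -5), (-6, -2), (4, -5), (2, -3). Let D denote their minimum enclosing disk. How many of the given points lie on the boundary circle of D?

2

The farthest pair is (-6, -2)–(4, -5) with squared distance 109. The circle on this segment as diameter has centre (-1, -3.5) and r² = 109/4 = 27.25.
Check (0, -5): distance² to centre = 3.25 ≤ 27.25, so it lies inside.
All remaining points lie in this disk, and no smaller disk contains both endpoints, so this is the minimum enclosing circle.
The points at distance exactly r from the centre are (-6, -2), (4, -5) — 2 points.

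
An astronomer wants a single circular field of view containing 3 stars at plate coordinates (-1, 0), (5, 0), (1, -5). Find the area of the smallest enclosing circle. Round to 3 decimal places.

Call the three points A, B, C in the order given.
Side lengths²: AB² = 36, AC² = 29, BC² = 41.
Since BC² = 41 < 36 + 29 = 65, the triangle is acute, so the smallest enclosing circle is the circumcircle.
Circumcentre = (2, -1.7), r² = 11.89.
Area = π·r² = π·11.89 ≈ 37.354.

37.354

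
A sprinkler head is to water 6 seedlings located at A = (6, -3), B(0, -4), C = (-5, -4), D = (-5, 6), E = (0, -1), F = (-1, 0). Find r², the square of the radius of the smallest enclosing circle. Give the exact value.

By Welzl's lemma the MEC is supported by two points (diametrically opposite) or three points (on a circumcircle).
The minimum enclosing circle is determined by three boundary points: A, C, D.
Their circumcentre is (1/11, 1) with r² = 6161/121.
The farthest remaining point B is at distance² 3026/121 ≤ 6161/121.

6161/121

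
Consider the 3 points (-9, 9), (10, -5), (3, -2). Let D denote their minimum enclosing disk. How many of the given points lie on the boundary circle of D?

Call the three points A, B, C in the order given.
Side lengths²: AB² = 557, AC² = 265, BC² = 58.
Since AB² = 557 ≥ 265 + 58 = 323, the angle opposite AB is not acute, so the smallest enclosing circle has AB as diameter.
Centre = midpoint of AB = (0.5, 2), r² = 557/4 = 139.25.
The points at distance exactly r from the centre are (-9, 9), (10, -5) — 2 points.

2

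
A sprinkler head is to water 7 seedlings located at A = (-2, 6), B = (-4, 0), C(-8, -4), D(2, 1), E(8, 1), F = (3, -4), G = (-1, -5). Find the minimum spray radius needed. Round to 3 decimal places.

The minimum enclosing circle of a finite set is fixed by two of the points (as a diameter) or three (as a circumcircle).
The farthest pair is C–E with squared distance 281. The circle on this segment as diameter has centre (0, -1.5) and r² = 281/4 = 70.25.
Check A: distance² to centre = 60.25 ≤ 70.25, so it lies inside.
All remaining points lie in this disk, and no smaller disk contains both endpoints, so this is the minimum enclosing circle.
r = √(70.25) ≈ 8.382.

8.382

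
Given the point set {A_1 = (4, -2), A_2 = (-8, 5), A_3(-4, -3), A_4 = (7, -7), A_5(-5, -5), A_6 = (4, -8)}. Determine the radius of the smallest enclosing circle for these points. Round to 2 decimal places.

The farthest pair is A_2–A_4 with squared distance 369. The circle on this segment as diameter has centre (-0.5, -1) and r² = 369/4 = 92.25.
Check A_1: distance² to centre = 21.25 ≤ 92.25, so it lies inside.
All remaining points lie in this disk, and no smaller disk contains both endpoints, so this is the minimum enclosing circle.
r = √(92.25) ≈ 9.60.

9.60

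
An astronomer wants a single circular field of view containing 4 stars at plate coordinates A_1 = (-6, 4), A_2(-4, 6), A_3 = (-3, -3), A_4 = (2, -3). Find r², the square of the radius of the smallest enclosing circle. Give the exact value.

29.38

By Welzl's lemma the MEC is supported by two points (diametrically opposite) or three points (on a circumcircle).
The minimum enclosing circle is determined by three boundary points: A_1, A_2, A_4.
Their circumcentre is (-1.3, 1.3) with r² = 29.38.
The farthest remaining point A_3 is at distance² 21.38 ≤ 29.38.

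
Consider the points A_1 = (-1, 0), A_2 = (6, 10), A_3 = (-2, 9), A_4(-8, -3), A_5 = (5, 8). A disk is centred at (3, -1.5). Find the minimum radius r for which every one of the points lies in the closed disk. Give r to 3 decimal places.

11.885

The required radius is the distance from (3, -1.5) to the farthest point.
Squared distances: 18.25, 141.25, 135.25, 123.25, 94.25.
Maximum is 141.25, attained at A_2.
r = √(141.25) ≈ 11.885.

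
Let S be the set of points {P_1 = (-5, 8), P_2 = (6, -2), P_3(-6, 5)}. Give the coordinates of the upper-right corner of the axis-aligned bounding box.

(6, 8)

x-range [-6, 6], y-range [-2, 8].
The upper-right corner is (6, 8).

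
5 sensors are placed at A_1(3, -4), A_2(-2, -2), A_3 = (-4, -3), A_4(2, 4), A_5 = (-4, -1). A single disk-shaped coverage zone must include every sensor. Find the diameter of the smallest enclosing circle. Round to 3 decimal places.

The minimum enclosing circle is determined by three boundary points: A_1, A_3, A_4.
Their circumcentre is (-1/22, -7/22) with r² = 5525/242.
The farthest remaining point A_5 is at distance² 3897/242 ≤ 5525/242.
Diameter = 2r = 2√(5525/242) ≈ 9.556.

9.556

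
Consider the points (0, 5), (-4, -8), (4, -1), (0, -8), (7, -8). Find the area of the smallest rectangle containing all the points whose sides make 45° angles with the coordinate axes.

In coordinates u = x + y, v = x − y the rectangle is axis-aligned; the map (x,y)→(u,v) scales areas by 2.
u-values: 5, -12, 3, -8, -1; range = 5 − (-12) = 17.
v-values: -5, 4, 5, 8, 15; range = 15 − (-5) = 20.
Area = (17 × 20) / 2 = 170.

170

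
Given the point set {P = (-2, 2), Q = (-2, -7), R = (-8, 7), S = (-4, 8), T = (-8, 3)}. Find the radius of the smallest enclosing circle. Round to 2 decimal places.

A smallest enclosing disk is always determined by at most three of the input points on its boundary.
The minimum enclosing circle is determined by three boundary points: Q, R, S.
Their circumcentre is (-261/62, 21/62) with r² = 112897/1922.
The farthest remaining point T is at distance² 41225/1922 ≤ 112897/1922.
r = √(112897/1922) ≈ 7.66.

7.66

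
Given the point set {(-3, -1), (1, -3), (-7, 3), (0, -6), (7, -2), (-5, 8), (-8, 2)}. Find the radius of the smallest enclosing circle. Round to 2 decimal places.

The minimum enclosing circle of a finite set is fixed by two of the points (as a diameter) or three (as a circumcircle).
The minimum enclosing circle is determined by three boundary points: (7, -2), (-5, 8), (-8, 2).
Their circumcentre is (-1/34, 30/17) with r² = 73505/1156.
The farthest remaining point (0, -6) is at distance² 69697/1156 ≤ 73505/1156.
r = √(73505/1156) ≈ 7.97.

7.97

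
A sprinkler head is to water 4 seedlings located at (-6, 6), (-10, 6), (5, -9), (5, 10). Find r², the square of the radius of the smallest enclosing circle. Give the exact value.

By Welzl's lemma the MEC is supported by two points (diametrically opposite) or three points (on a circumcircle).
The minimum enclosing circle is determined by three boundary points: (-10, 6), (5, -9), (5, 10).
Their circumcentre is (-0.5, 0.5) with r² = 120.5.
The farthest remaining point (-6, 6) is at distance² 60.5 ≤ 120.5.

120.5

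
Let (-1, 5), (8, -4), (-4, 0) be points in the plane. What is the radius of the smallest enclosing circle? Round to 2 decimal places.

6.52

Call the three points A, B, C in the order given.
Side lengths²: AB² = 162, AC² = 34, BC² = 160.
Since AB² = 162 < 160 + 34 = 194, the triangle is acute, so the smallest enclosing circle is the circumcircle.
Circumcentre = (2.5, -0.5), r² = 42.5.
r = √(42.5) ≈ 6.52.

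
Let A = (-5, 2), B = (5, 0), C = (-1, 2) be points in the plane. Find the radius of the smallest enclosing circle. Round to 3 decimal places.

Side lengths²: AB² = 104, AC² = 16, BC² = 40.
Since AB² = 104 ≥ 40 + 16 = 56, the angle opposite AB is not acute, so the smallest enclosing circle has AB as diameter.
Centre = midpoint of AB = (0, 1), r² = 104/4 = 26.
r = √26 ≈ 5.099.

5.099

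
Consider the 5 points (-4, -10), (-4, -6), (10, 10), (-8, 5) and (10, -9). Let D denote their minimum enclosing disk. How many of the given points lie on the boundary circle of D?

By Welzl's lemma the MEC is supported by two points (diametrically opposite) or three points (on a circumcircle).
The farthest pair is (-4, -10)–(10, 10) with squared distance 596. The circle on this segment as diameter has centre (3, 0) and r² = 596/4 = 149.
Check (-4, -6): distance² to centre = 85 ≤ 149, so it lies inside.
All remaining points lie in this disk, and no smaller disk contains both endpoints, so this is the minimum enclosing circle.
The points at distance exactly r from the centre are (-4, -10), (10, 10) — 2 points.

2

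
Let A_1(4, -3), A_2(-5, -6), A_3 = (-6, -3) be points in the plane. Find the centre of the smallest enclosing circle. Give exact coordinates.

(-1, -3)

Side lengths²: A_1A_2² = 90, A_1A_3² = 100, A_2A_3² = 10.
Since A_1A_3² = 100 ≥ 90 + 10 = 100, the angle opposite A_1A_3 is not acute, so the smallest enclosing circle has A_1A_3 as diameter.
Centre = midpoint of A_1A_3 = (-1, -3), r² = 100/4 = 25.
Centre = (-1, -3).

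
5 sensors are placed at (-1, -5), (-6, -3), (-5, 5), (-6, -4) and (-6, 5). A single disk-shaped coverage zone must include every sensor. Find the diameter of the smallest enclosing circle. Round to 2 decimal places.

11.18

The farthest pair is (-1, -5)–(-6, 5) with squared distance 125. The circle on this segment as diameter has centre (-3.5, 0) and r² = 125/4 = 31.25.
Check (-6, -3): distance² to centre = 15.25 ≤ 31.25, so it lies inside.
All remaining points lie in this disk, and no smaller disk contains both endpoints, so this is the minimum enclosing circle.
Diameter = 2r = 2√(31.25) ≈ 11.18.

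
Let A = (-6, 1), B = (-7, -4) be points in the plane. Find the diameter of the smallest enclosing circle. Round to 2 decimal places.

The smallest circle enclosing two points has them as diameter endpoints.
Centre = midpoint = (-6.5, -1.5); r² = |AB|²/4 = 26/4 = 6.5.
Diameter = 2r = 2√(6.5) ≈ 5.10.

5.10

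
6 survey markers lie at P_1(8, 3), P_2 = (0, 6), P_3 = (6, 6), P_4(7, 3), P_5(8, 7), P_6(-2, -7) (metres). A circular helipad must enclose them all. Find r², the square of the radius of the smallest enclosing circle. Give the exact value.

A smallest enclosing disk is always determined by at most three of the input points on its boundary.
The farthest pair is P_5–P_6 with squared distance 296. The circle on this segment as diameter has centre (3, 0) and r² = 296/4 = 74.
Check P_1: distance² to centre = 34 ≤ 74, so it lies inside.
All remaining points lie in this disk, and no smaller disk contains both endpoints, so this is the minimum enclosing circle.

74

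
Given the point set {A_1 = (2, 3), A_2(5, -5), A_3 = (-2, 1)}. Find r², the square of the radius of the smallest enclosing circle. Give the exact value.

31025/1444

Side lengths²: A_1A_2² = 73, A_1A_3² = 20, A_2A_3² = 85.
Since A_2A_3² = 85 < 73 + 20 = 93, the triangle is acute, so the smallest enclosing circle is the circumcircle.
Circumcentre = (69/38, -31/19), r² = 31025/1444.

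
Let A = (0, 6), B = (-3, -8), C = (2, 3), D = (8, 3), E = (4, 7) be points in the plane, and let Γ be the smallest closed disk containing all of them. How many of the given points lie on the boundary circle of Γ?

3

By Welzl's lemma the MEC is supported by two points (diametrically opposite) or three points (on a circumcircle).
The farthest pair is B–E with squared distance 274. The circle on this segment as diameter has centre (0.5, -0.5) and r² = 274/4 = 68.5.
Check A: distance² to centre = 42.5 ≤ 68.5, so it lies inside.
All remaining points lie in this disk, and no smaller disk contains both endpoints, so this is the minimum enclosing circle.
The points at distance exactly r from the centre are B, D, E — 3 points.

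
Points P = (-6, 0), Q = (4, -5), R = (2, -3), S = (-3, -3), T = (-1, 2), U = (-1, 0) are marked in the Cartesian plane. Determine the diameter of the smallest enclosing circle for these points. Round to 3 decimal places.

11.180

The farthest pair is P–Q with squared distance 125. The circle on this segment as diameter has centre (-1, -2.5) and r² = 125/4 = 31.25.
Check R: distance² to centre = 9.25 ≤ 31.25, so it lies inside.
All remaining points lie in this disk, and no smaller disk contains both endpoints, so this is the minimum enclosing circle.
Diameter = 2r = 2√(31.25) ≈ 11.180.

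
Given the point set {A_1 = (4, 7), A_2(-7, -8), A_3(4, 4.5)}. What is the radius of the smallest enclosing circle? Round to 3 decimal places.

9.301

Side lengths²: A_1A_2² = 346, A_1A_3² = 6.25, A_2A_3² = 277.25.
Since A_1A_2² = 346 ≥ 277.25 + 6.25 = 283.5, the angle opposite A_1A_2 is not acute, so the smallest enclosing circle has A_1A_2 as diameter.
Centre = midpoint of A_1A_2 = (-1.5, -0.5), r² = 346/4 = 86.5.
r = √(86.5) ≈ 9.301.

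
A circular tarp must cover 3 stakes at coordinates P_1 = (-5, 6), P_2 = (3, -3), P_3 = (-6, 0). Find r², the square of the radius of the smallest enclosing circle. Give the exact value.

Side lengths²: P_1P_2² = 145, P_1P_3² = 37, P_2P_3² = 90.
Since P_1P_2² = 145 ≥ 90 + 37 = 127, the angle opposite P_1P_2 is not acute, so the smallest enclosing circle has P_1P_2 as diameter.
Centre = midpoint of P_1P_2 = (-1, 1.5), r² = 145/4 = 36.25.

36.25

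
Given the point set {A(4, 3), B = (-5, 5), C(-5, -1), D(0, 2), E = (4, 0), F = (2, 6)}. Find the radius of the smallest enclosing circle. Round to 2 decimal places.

A smallest enclosing disk is always determined by at most three of the input points on its boundary.
The minimum enclosing circle is determined by three boundary points: B, C, E.
Their circumcentre is (-7/9, 2) with r² = 2173/81.
The farthest remaining point A is at distance² 1930/81 ≤ 2173/81.
r = √(2173/81) ≈ 5.18.

5.18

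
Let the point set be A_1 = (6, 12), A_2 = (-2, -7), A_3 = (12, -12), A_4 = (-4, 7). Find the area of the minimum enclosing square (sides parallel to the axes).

576

The bounding box has width 16 and height 24.
An axis-aligned square enclosing the set must have side ≥ max(width, height).
So the minimum side is max(16, 24) = 24.
Area = 24² = 576.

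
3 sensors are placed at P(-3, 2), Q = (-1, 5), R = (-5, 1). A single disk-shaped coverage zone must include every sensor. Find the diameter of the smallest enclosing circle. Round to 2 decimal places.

5.66

Side lengths²: PQ² = 13, PR² = 5, QR² = 32.
Since QR² = 32 ≥ 13 + 5 = 18, the angle opposite QR is not acute, so the smallest enclosing circle has QR as diameter.
Centre = midpoint of QR = (-3, 3), r² = 32/4 = 8.
Diameter = 2r = 2√8 ≈ 5.66.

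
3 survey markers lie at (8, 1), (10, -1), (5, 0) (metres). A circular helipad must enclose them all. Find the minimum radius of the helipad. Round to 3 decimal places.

Call the three points A, B, C in the order given.
Side lengths²: AB² = 8, AC² = 10, BC² = 26.
Since BC² = 26 ≥ 10 + 8 = 18, the angle opposite BC is not acute, so the smallest enclosing circle has BC as diameter.
Centre = midpoint of BC = (7.5, -0.5), r² = 26/4 = 6.5.
r = √(6.5) ≈ 2.550.

2.550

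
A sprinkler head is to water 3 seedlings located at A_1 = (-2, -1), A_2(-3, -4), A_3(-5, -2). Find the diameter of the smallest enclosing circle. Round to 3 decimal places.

Side lengths²: A_1A_2² = 10, A_1A_3² = 10, A_2A_3² = 8.
Since A_1A_3² = 10 < 10 + 8 = 18, the triangle is acute, so the smallest enclosing circle is the circumcircle.
Circumcentre = (-3.25, -2.25), r² = 3.125.
Diameter = 2r = 2√(3.125) ≈ 3.536.

3.536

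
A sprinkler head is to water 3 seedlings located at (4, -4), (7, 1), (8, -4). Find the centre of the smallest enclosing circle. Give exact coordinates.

Call the three points A, B, C in the order given.
Side lengths²: AB² = 34, AC² = 16, BC² = 26.
Since AB² = 34 < 26 + 16 = 42, the triangle is acute, so the smallest enclosing circle is the circumcircle.
Circumcentre = (6, -1.8), r² = 8.84.
Centre = (6, -1.8).

(6, -1.8)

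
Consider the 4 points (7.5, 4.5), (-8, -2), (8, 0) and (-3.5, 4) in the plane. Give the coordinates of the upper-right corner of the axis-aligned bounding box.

(8, 4.5)

x-range [-8, 8], y-range [-2, 4.5].
The upper-right corner is (8, 4.5).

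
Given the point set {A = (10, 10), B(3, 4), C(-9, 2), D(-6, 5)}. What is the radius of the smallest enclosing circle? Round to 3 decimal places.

10.308

A smallest enclosing disk is always determined by at most three of the input points on its boundary.
The farthest pair is A–C with squared distance 425. The circle on this segment as diameter has centre (0.5, 6) and r² = 425/4 = 106.25.
Check B: distance² to centre = 10.25 ≤ 106.25, so it lies inside.
All remaining points lie in this disk, and no smaller disk contains both endpoints, so this is the minimum enclosing circle.
r = √(106.25) ≈ 10.308.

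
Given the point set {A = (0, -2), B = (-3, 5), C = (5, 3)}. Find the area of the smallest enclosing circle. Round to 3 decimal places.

61.952

Side lengths²: AB² = 58, AC² = 50, BC² = 68.
Since BC² = 68 < 58 + 50 = 108, the triangle is acute, so the smallest enclosing circle is the circumcircle.
Circumcentre = (0.6, 2.4), r² = 19.72.
Area = π·r² = π·19.72 ≈ 61.952.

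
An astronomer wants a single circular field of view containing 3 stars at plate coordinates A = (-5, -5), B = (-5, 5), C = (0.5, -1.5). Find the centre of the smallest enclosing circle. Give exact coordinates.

(-95/22, 0)

Side lengths²: AB² = 100, AC² = 42.5, BC² = 72.5.
Since AB² = 100 < 72.5 + 42.5 = 115, the triangle is acute, so the smallest enclosing circle is the circumcircle.
Circumcentre = (-95/22, 0), r² = 12325/484.
Centre = (-95/22, 0).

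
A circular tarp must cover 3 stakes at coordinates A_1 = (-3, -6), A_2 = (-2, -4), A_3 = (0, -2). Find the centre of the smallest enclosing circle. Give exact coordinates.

(-1.5, -4)

Side lengths²: A_1A_2² = 5, A_1A_3² = 25, A_2A_3² = 8.
Since A_1A_3² = 25 ≥ 8 + 5 = 13, the angle opposite A_1A_3 is not acute, so the smallest enclosing circle has A_1A_3 as diameter.
Centre = midpoint of A_1A_3 = (-1.5, -4), r² = 25/4 = 6.25.
Centre = (-1.5, -4).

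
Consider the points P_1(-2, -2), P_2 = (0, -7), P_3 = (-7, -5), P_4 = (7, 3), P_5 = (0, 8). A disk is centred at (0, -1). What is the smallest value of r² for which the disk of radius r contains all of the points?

81

The required radius is the distance from (0, -1) to the farthest point.
Squared distances: 5, 36, 65, 65, 81.
Maximum is 81, attained at P_5.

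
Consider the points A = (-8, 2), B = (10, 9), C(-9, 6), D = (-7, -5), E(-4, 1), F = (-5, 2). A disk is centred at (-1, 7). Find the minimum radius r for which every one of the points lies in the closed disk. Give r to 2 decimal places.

The required radius is the distance from (-1, 7) to the farthest point.
Squared distances: 74, 125, 65, 180, 45, 41.
Maximum is 180, attained at D.
r = √180 ≈ 13.42.

13.42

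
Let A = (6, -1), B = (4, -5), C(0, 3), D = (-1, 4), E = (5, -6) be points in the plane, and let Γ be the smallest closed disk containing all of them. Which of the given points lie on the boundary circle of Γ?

By Welzl's lemma the MEC is supported by two points (diametrically opposite) or three points (on a circumcircle).
The farthest pair is D–E with squared distance 136. The circle on this segment as diameter has centre (2, -1) and r² = 136/4 = 34.
Check A: distance² to centre = 16 ≤ 34, so it lies inside.
All remaining points lie in this disk, and no smaller disk contains both endpoints, so this is the minimum enclosing circle.
The points at distance exactly r from the centre are D, E — 2 points.

D, E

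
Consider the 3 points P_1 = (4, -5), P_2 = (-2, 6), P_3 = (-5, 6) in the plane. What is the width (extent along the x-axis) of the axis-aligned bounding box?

max x = 4, min x = -5, so width = 9.

9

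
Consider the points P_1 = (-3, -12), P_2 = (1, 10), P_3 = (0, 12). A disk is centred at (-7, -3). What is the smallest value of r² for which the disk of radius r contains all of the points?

The required radius is the distance from (-7, -3) to the farthest point.
Squared distances: 97, 233, 274.
Maximum is 274, attained at P_3.

274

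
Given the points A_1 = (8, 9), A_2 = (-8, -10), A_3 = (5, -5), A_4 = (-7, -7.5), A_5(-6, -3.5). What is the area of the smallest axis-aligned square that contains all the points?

361

The bounding box has width 16 and height 19.
An axis-aligned square enclosing the set must have side ≥ max(width, height).
So the minimum side is max(16, 19) = 19.
Area = 19² = 361.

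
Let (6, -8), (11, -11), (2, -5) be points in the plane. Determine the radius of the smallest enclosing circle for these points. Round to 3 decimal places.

Call the three points A, B, C in the order given.
Side lengths²: AB² = 34, AC² = 25, BC² = 117.
Since BC² = 117 ≥ 34 + 25 = 59, the angle opposite BC is not acute, so the smallest enclosing circle has BC as diameter.
Centre = midpoint of BC = (6.5, -8), r² = 117/4 = 29.25.
r = √(29.25) ≈ 5.408.

5.408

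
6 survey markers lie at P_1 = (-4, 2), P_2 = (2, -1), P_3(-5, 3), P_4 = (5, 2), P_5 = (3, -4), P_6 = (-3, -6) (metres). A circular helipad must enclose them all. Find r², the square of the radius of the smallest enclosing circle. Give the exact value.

8585/242

The minimum enclosing circle is determined by three boundary points: P_3, P_4, P_6.
Their circumcentre is (-7/22, -15/22) with r² = 8585/242.
The farthest remaining point P_5 is at distance² 5329/242 ≤ 8585/242.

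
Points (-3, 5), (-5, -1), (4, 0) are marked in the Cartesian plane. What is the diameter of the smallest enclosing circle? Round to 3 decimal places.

9.474

Call the three points A, B, C in the order given.
Side lengths²: AB² = 40, AC² = 74, BC² = 82.
Since BC² = 82 < 74 + 40 = 114, the triangle is acute, so the smallest enclosing circle is the circumcircle.
Circumcentre = (-17/26, 23/26), r² = 7585/338.
Diameter = 2r = 2√(7585/338) ≈ 9.474.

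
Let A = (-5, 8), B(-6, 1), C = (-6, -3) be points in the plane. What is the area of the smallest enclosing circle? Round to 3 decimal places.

95.819

Side lengths²: AB² = 50, AC² = 122, BC² = 16.
Since AC² = 122 ≥ 50 + 16 = 66, the angle opposite AC is not acute, so the smallest enclosing circle has AC as diameter.
Centre = midpoint of AC = (-5.5, 2.5), r² = 122/4 = 30.5.
Area = π·r² = π·30.5 ≈ 95.819.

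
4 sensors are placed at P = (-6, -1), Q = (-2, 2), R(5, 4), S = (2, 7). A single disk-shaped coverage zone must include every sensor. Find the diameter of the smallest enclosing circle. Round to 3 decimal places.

12.083

A smallest enclosing disk is always determined by at most three of the input points on its boundary.
The farthest pair is P–R with squared distance 146. The circle on this segment as diameter has centre (-0.5, 1.5) and r² = 146/4 = 36.5.
Check Q: distance² to centre = 2.5 ≤ 36.5, so it lies inside.
All remaining points lie in this disk, and no smaller disk contains both endpoints, so this is the minimum enclosing circle.
Diameter = 2r = 2√(36.5) ≈ 12.083.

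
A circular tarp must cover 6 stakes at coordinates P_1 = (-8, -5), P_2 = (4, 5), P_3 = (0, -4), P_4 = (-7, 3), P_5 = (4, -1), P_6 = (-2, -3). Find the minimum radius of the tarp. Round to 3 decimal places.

The farthest pair is P_1–P_2 with squared distance 244. The circle on this segment as diameter has centre (-2, 0) and r² = 244/4 = 61.
Check P_3: distance² to centre = 20 ≤ 61, so it lies inside.
All remaining points lie in this disk, and no smaller disk contains both endpoints, so this is the minimum enclosing circle.
r = √61 ≈ 7.810.

7.810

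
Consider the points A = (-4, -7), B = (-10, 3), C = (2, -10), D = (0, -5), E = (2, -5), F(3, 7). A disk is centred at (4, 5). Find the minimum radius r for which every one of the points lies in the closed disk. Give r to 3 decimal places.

The required radius is the distance from (4, 5) to the farthest point.
Squared distances: 208, 200, 229, 116, 104, 5.
Maximum is 229, attained at C.
r = √229 ≈ 15.133.

15.133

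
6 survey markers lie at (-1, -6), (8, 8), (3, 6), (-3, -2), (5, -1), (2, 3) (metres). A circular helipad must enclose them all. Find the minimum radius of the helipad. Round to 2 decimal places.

The minimum enclosing circle of a finite set is fixed by two of the points (as a diameter) or three (as a circumcircle).
The farthest pair is (-1, -6)–(8, 8) with squared distance 277. The circle on this segment as diameter has centre (3.5, 1) and r² = 277/4 = 69.25.
Check (3, 6): distance² to centre = 25.25 ≤ 69.25, so it lies inside.
All remaining points lie in this disk, and no smaller disk contains both endpoints, so this is the minimum enclosing circle.
r = √(69.25) ≈ 8.32.

8.32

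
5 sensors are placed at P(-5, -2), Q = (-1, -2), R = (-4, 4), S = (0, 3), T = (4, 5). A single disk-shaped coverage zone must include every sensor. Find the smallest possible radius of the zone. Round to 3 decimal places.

The farthest pair is P–T with squared distance 130. The circle on this segment as diameter has centre (-0.5, 1.5) and r² = 130/4 = 32.5.
Check Q: distance² to centre = 12.5 ≤ 32.5, so it lies inside.
All remaining points lie in this disk, and no smaller disk contains both endpoints, so this is the minimum enclosing circle.
r = √(32.5) ≈ 5.701.

5.701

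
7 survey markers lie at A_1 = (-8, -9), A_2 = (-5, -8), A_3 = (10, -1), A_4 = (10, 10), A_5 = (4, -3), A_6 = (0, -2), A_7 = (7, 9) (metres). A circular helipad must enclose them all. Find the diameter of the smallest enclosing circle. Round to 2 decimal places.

By Welzl's lemma the MEC is supported by two points (diametrically opposite) or three points (on a circumcircle).
The farthest pair is A_1–A_4 with squared distance 685. The circle on this segment as diameter has centre (1, 0.5) and r² = 685/4 = 171.25.
Check A_2: distance² to centre = 108.25 ≤ 171.25, so it lies inside.
All remaining points lie in this disk, and no smaller disk contains both endpoints, so this is the minimum enclosing circle.
Diameter = 2r = 2√(171.25) ≈ 26.17.

26.17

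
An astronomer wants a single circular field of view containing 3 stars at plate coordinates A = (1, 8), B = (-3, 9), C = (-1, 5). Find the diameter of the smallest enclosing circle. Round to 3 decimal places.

4.749

Side lengths²: AB² = 17, AC² = 13, BC² = 20.
Since BC² = 20 < 17 + 13 = 30, the triangle is acute, so the smallest enclosing circle is the circumcircle.
Circumcentre = (-9/7, 103/14), r² = 1105/196.
Diameter = 2r = 2√(1105/196) ≈ 4.749.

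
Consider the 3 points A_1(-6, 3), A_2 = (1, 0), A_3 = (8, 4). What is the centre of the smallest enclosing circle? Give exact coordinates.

(1, 3.5)

Side lengths²: A_1A_2² = 58, A_1A_3² = 197, A_2A_3² = 65.
Since A_1A_3² = 197 ≥ 65 + 58 = 123, the angle opposite A_1A_3 is not acute, so the smallest enclosing circle has A_1A_3 as diameter.
Centre = midpoint of A_1A_3 = (1, 3.5), r² = 197/4 = 49.25.
Centre = (1, 3.5).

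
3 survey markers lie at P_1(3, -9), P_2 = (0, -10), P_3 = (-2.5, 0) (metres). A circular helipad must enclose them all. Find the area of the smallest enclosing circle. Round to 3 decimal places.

Side lengths²: P_1P_2² = 10, P_1P_3² = 111.25, P_2P_3² = 106.25.
Since P_1P_3² = 111.25 < 106.25 + 10 = 116.25, the triangle is acute, so the smallest enclosing circle is the circumcircle.
Circumcentre = (-5/52, -245/52), r² = 37825/1352.
Area = π·r² = π·37825/1352 ≈ 87.893.

87.893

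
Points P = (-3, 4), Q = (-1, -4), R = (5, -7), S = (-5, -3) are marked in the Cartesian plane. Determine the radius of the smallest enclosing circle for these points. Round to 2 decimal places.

A smallest enclosing disk is always determined by at most three of the input points on its boundary.
The farthest pair is P–R with squared distance 185. The circle on this segment as diameter has centre (1, -1.5) and r² = 185/4 = 46.25.
Check Q: distance² to centre = 10.25 ≤ 46.25, so it lies inside.
All remaining points lie in this disk, and no smaller disk contains both endpoints, so this is the minimum enclosing circle.
r = √(46.25) ≈ 6.80.

6.80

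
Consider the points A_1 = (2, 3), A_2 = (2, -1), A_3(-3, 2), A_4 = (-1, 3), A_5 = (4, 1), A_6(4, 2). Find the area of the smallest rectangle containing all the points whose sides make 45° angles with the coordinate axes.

In coordinates u = x + y, v = x − y the rectangle is axis-aligned; the map (x,y)→(u,v) scales areas by 2.
u-values: 5, 1, -1, 2, 5, 6; range = 6 − (-1) = 7.
v-values: -1, 3, -5, -4, 3, 2; range = 3 − (-5) = 8.
Area = (7 × 8) / 2 = 28.

28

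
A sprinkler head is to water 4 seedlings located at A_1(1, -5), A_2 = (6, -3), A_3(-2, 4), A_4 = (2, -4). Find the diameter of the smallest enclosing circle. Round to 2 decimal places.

By Welzl's lemma the MEC is supported by two points (diametrically opposite) or three points (on a circumcircle).
The minimum enclosing circle is determined by three boundary points: A_1, A_2, A_3.
Their circumcentre is (61/34, 9/34) with r² = 16385/578.
The farthest remaining point A_4 is at distance² 10537/578 ≤ 16385/578.
Diameter = 2r = 2√(16385/578) ≈ 10.65.

10.65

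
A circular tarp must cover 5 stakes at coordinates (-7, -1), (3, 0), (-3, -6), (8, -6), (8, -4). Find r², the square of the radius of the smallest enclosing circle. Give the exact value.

62.5

The minimum enclosing circle of a finite set is fixed by two of the points (as a diameter) or three (as a circumcircle).
The farthest pair is (-7, -1)–(8, -6) with squared distance 250. The circle on this segment as diameter has centre (0.5, -3.5) and r² = 250/4 = 62.5.
Check (3, 0): distance² to centre = 18.5 ≤ 62.5, so it lies inside.
All remaining points lie in this disk, and no smaller disk contains both endpoints, so this is the minimum enclosing circle.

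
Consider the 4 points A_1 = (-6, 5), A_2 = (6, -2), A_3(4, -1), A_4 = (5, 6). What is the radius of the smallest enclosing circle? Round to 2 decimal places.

6.95

The farthest pair is A_1–A_2 with squared distance 193. The circle on this segment as diameter has centre (0, 1.5) and r² = 193/4 = 48.25.
Check A_3: distance² to centre = 22.25 ≤ 48.25, so it lies inside.
All remaining points lie in this disk, and no smaller disk contains both endpoints, so this is the minimum enclosing circle.
r = √(48.25) ≈ 6.95.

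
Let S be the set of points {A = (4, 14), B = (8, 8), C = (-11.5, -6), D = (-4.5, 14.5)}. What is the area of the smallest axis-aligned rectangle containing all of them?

x ranges over [-11.5, 8], width 19.5.
y ranges over [-6, 14.5], height 20.5.
Area = 19.5 × 20.5 = 399.75.

399.75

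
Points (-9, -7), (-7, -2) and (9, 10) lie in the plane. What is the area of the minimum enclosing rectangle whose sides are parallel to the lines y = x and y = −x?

70

In coordinates u = x + y, v = x − y the rectangle is axis-aligned; the map (x,y)→(u,v) scales areas by 2.
u-values: -16, -9, 19; range = 19 − (-16) = 35.
v-values: -2, -5, -1; range = -1 − (-5) = 4.
Area = (35 × 4) / 2 = 70.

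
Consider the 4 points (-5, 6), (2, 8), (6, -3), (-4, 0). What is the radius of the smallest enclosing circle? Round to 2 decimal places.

7.11

The minimum enclosing circle of a finite set is fixed by two of the points (as a diameter) or three (as a circumcircle).
The farthest pair is (-5, 6)–(6, -3) with squared distance 202. The circle on this segment as diameter has centre (0.5, 1.5) and r² = 202/4 = 50.5.
Check (2, 8): distance² to centre = 44.5 ≤ 50.5, so it lies inside.
All remaining points lie in this disk, and no smaller disk contains both endpoints, so this is the minimum enclosing circle.
r = √(50.5) ≈ 7.11.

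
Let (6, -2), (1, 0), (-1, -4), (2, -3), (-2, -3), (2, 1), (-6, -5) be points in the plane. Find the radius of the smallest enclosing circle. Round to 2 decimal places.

6.18

The farthest pair is (6, -2)–(-6, -5) with squared distance 153. The circle on this segment as diameter has centre (0, -3.5) and r² = 153/4 = 38.25.
Check (1, 0): distance² to centre = 13.25 ≤ 38.25, so it lies inside.
All remaining points lie in this disk, and no smaller disk contains both endpoints, so this is the minimum enclosing circle.
r = √(38.25) ≈ 6.18.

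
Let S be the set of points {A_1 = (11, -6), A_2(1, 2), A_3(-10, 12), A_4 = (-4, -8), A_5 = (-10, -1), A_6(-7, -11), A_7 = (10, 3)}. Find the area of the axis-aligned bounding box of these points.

483

x ranges over [-10, 11], width 21.
y ranges over [-11, 12], height 23.
Area = 21 × 23 = 483.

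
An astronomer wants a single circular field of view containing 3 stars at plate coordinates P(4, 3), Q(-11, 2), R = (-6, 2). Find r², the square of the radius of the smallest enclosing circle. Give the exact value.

Side lengths²: PQ² = 226, PR² = 101, QR² = 25.
Since PQ² = 226 ≥ 101 + 25 = 126, the angle opposite PQ is not acute, so the smallest enclosing circle has PQ as diameter.
Centre = midpoint of PQ = (-3.5, 2.5), r² = 226/4 = 56.5.

56.5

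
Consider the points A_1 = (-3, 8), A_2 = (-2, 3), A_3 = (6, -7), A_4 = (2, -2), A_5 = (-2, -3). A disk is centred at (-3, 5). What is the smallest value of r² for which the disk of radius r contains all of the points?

225

The required radius is the distance from (-3, 5) to the farthest point.
Squared distances: 9, 5, 225, 74, 65.
Maximum is 225, attained at A_3.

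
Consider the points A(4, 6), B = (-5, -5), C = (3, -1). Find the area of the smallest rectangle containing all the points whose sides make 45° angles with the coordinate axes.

In coordinates u = x + y, v = x − y the rectangle is axis-aligned; the map (x,y)→(u,v) scales areas by 2.
u-values: 10, -10, 2; range = 10 − (-10) = 20.
v-values: -2, 0, 4; range = 4 − (-2) = 6.
Area = (20 × 6) / 2 = 60.

60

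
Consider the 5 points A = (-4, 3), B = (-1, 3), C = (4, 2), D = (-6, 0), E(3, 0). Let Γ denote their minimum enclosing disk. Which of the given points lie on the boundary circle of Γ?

C, D

A smallest enclosing disk is always determined by at most three of the input points on its boundary.
The farthest pair is C–D with squared distance 104. The circle on this segment as diameter has centre (-1, 1) and r² = 104/4 = 26.
Check A: distance² to centre = 13 ≤ 26, so it lies inside.
All remaining points lie in this disk, and no smaller disk contains both endpoints, so this is the minimum enclosing circle.
The points at distance exactly r from the centre are C, D — 2 points.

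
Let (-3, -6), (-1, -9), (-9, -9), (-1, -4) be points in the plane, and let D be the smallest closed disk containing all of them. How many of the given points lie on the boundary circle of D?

The farthest pair is (-9, -9)–(-1, -4) with squared distance 89. The circle on this segment as diameter has centre (-5, -6.5) and r² = 89/4 = 22.25.
Check (-3, -6): distance² to centre = 4.25 ≤ 22.25, so it lies inside.
All remaining points lie in this disk, and no smaller disk contains both endpoints, so this is the minimum enclosing circle.
The points at distance exactly r from the centre are (-1, -9), (-9, -9), (-1, -4) — 3 points.

3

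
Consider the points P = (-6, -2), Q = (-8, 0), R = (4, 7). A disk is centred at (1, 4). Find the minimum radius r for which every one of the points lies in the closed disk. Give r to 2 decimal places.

The required radius is the distance from (1, 4) to the farthest point.
Squared distances: 85, 97, 18.
Maximum is 97, attained at Q.
r = √97 ≈ 9.85.

9.85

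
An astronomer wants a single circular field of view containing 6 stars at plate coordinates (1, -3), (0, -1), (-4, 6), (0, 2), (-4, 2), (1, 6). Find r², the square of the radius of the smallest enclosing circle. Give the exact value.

26.5

The minimum enclosing circle of a finite set is fixed by two of the points (as a diameter) or three (as a circumcircle).
The farthest pair is (1, -3)–(-4, 6) with squared distance 106. The circle on this segment as diameter has centre (-1.5, 1.5) and r² = 106/4 = 26.5.
Check (0, -1): distance² to centre = 8.5 ≤ 26.5, so it lies inside.
All remaining points lie in this disk, and no smaller disk contains both endpoints, so this is the minimum enclosing circle.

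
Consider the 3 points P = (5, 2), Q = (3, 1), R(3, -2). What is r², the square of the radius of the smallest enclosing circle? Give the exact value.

Side lengths²: PQ² = 5, PR² = 20, QR² = 9.
Since PR² = 20 ≥ 9 + 5 = 14, the angle opposite PR is not acute, so the smallest enclosing circle has PR as diameter.
Centre = midpoint of PR = (4, 0), r² = 20/4 = 5.

5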